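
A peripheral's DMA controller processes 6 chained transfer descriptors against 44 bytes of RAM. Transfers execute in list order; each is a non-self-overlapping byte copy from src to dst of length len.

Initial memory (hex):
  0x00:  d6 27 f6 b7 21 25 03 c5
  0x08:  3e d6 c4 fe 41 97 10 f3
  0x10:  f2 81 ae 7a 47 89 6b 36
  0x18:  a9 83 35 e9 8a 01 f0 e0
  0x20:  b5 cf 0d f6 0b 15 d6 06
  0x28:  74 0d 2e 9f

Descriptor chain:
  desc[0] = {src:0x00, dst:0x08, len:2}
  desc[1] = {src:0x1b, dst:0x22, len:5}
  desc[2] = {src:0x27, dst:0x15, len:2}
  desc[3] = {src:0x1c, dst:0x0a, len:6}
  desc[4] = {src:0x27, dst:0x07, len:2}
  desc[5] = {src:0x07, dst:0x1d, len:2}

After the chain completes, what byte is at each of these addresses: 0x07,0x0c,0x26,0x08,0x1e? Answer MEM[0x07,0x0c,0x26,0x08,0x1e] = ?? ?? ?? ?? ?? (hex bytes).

#0 dst[0x08+2] := {0xd6,0x27}
#1 dst[0x22+5] := {0xe9,0x8a,0x01,0xf0,0xe0}
#2 dst[0x15+2] := {0x06,0x74}
#3 dst[0x0a+6] := {0x8a,0x01,0xf0,0xe0,0xb5,0xcf}
#4 dst[0x07+2] := {0x06,0x74}
#5 dst[0x1d+2] := {0x06,0x74}
query mem[0x07]=0x06, mem[0x0c]=0xf0, mem[0x26]=0xe0, mem[0x08]=0x74, mem[0x1e]=0x74

MEM[0x07,0x0c,0x26,0x08,0x1e] = 06 f0 e0 74 74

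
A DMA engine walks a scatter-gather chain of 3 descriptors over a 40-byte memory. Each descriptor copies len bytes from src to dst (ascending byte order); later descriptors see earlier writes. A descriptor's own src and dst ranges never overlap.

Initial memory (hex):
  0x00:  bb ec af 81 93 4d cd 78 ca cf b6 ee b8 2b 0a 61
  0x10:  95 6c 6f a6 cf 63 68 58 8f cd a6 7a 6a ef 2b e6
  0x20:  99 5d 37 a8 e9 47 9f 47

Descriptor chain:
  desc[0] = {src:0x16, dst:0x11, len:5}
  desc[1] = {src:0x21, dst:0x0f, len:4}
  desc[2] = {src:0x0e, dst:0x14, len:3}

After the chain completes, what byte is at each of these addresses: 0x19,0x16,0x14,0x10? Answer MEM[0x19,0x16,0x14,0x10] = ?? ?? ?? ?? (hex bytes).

[0] 0x16->0x11 len=5 : 68 58 8f cd a6
[1] 0x21->0x0f len=4 : 5d 37 a8 e9
[2] 0x0e->0x14 len=3 : 0a 5d 37
query mem[0x19]=0xcd, mem[0x16]=0x37, mem[0x14]=0x0a, mem[0x10]=0x37

MEM[0x19,0x16,0x14,0x10] = cd 37 0a 37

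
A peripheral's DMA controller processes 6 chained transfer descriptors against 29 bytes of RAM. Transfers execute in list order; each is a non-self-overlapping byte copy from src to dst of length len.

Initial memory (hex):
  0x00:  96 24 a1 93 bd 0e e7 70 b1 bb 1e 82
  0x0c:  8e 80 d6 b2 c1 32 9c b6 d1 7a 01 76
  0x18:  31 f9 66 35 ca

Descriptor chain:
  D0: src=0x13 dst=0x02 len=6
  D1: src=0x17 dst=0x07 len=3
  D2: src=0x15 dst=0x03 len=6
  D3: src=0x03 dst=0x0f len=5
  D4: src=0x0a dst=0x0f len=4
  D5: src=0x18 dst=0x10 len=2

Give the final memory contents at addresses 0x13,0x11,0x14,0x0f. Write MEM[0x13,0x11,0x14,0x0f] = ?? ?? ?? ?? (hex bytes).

MEM[0x13,0x11,0x14,0x0f] = f9 f9 d1 1e

  after D0: wrote 6B at 0x02 = b6d17a017631
  after D1: wrote 3B at 0x07 = 7631f9
  after D2: wrote 6B at 0x03 = 7a017631f966
  after D3: wrote 5B at 0x0f = 7a017631f9
  after D4: wrote 4B at 0x0f = 1e828e80
  after D5: wrote 2B at 0x10 = 31f9
query mem[0x13]=0xf9, mem[0x11]=0xf9, mem[0x14]=0xd1, mem[0x0f]=0x1e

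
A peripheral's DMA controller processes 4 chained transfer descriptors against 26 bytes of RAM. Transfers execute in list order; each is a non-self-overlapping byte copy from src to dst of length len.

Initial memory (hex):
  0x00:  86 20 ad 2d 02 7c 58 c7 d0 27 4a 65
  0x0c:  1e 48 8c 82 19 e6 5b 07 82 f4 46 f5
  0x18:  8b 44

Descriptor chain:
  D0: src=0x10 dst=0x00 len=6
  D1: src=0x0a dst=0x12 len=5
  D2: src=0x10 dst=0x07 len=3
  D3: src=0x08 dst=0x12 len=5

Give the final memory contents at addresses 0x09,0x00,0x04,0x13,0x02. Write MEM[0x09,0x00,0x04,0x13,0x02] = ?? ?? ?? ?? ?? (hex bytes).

#0 dst[0x00+6] := {0x19,0xe6,0x5b,0x07,0x82,0xf4}
#1 dst[0x12+5] := {0x4a,0x65,0x1e,0x48,0x8c}
#2 dst[0x07+3] := {0x19,0xe6,0x4a}
#3 dst[0x12+5] := {0xe6,0x4a,0x4a,0x65,0x1e}
query mem[0x09]=0x4a, mem[0x00]=0x19, mem[0x04]=0x82, mem[0x13]=0x4a, mem[0x02]=0x5b

MEM[0x09,0x00,0x04,0x13,0x02] = 4a 19 82 4a 5b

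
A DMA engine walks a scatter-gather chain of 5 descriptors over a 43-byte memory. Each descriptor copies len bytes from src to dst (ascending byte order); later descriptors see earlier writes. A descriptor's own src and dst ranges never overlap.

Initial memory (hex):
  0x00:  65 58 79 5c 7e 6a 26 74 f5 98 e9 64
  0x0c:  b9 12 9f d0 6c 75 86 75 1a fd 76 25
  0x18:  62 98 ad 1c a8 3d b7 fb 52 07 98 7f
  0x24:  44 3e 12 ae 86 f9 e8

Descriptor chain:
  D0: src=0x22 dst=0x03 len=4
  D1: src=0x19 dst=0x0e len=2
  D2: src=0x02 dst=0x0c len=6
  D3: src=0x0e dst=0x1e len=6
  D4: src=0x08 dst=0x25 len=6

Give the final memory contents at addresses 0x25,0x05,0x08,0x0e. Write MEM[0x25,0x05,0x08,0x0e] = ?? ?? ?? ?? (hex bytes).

MEM[0x25,0x05,0x08,0x0e] = f5 44 f5 7f

D0: mem[0x03..0x06] <- [98 7f 44 3e]
D1: mem[0x0e..0x0f] <- [98 ad]
D2: mem[0x0c..0x11] <- [79 98 7f 44 3e 74]
D3: mem[0x1e..0x23] <- [7f 44 3e 74 86 75]
D4: mem[0x25..0x2a] <- [f5 98 e9 64 79 98]
query mem[0x25]=0xf5, mem[0x05]=0x44, mem[0x08]=0xf5, mem[0x0e]=0x7f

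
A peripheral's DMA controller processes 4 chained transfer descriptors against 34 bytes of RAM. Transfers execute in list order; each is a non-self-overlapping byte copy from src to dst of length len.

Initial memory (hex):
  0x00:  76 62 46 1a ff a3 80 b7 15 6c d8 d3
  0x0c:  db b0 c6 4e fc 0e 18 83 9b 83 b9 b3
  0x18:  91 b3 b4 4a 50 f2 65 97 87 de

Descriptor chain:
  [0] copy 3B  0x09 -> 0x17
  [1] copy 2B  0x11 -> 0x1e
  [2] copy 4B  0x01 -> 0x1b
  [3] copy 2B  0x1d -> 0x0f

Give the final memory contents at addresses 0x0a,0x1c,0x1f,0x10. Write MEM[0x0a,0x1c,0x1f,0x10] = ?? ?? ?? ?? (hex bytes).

#0 dst[0x17+3] := {0x6c,0xd8,0xd3}
#1 dst[0x1e+2] := {0x0e,0x18}
#2 dst[0x1b+4] := {0x62,0x46,0x1a,0xff}
#3 dst[0x0f+2] := {0x1a,0xff}
query mem[0x0a]=0xd8, mem[0x1c]=0x46, mem[0x1f]=0x18, mem[0x10]=0xff

MEM[0x0a,0x1c,0x1f,0x10] = d8 46 18 ff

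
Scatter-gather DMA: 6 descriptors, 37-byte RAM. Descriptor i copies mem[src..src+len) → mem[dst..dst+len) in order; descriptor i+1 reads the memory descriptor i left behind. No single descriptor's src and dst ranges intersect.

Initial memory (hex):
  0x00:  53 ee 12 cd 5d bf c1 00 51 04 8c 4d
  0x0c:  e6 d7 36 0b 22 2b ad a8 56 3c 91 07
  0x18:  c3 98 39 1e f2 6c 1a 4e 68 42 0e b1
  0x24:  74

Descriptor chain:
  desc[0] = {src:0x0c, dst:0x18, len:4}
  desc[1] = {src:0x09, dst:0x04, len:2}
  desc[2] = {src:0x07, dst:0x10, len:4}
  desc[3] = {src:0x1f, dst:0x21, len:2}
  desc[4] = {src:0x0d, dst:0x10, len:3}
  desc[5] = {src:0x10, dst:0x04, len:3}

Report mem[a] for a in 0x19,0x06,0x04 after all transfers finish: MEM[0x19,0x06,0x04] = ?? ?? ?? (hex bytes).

MEM[0x19,0x06,0x04] = d7 0b d7

#0 dst[0x18+4] := {0xe6,0xd7,0x36,0x0b}
#1 dst[0x04+2] := {0x04,0x8c}
#2 dst[0x10+4] := {0x00,0x51,0x04,0x8c}
#3 dst[0x21+2] := {0x4e,0x68}
#4 dst[0x10+3] := {0xd7,0x36,0x0b}
#5 dst[0x04+3] := {0xd7,0x36,0x0b}
query mem[0x19]=0xd7, mem[0x06]=0x0b, mem[0x04]=0xd7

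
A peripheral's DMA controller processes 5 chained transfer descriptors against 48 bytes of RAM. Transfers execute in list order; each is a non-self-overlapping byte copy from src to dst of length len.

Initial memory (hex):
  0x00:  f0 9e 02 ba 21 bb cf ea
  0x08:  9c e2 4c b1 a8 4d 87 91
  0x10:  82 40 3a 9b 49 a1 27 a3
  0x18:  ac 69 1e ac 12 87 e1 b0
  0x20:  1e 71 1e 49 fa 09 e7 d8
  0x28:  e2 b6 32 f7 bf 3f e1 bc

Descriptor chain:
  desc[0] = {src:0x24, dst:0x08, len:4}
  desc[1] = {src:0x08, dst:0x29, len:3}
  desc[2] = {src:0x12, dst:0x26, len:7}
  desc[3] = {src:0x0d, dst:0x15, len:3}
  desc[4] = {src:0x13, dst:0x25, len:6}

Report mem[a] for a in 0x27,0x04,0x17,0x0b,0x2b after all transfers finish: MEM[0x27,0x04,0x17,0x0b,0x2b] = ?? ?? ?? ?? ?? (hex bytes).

#0 dst[0x08+4] := {0xfa,0x09,0xe7,0xd8}
#1 dst[0x29+3] := {0xfa,0x09,0xe7}
#2 dst[0x26+7] := {0x3a,0x9b,0x49,0xa1,0x27,0xa3,0xac}
#3 dst[0x15+3] := {0x4d,0x87,0x91}
#4 dst[0x25+6] := {0x9b,0x49,0x4d,0x87,0x91,0xac}
query mem[0x27]=0x4d, mem[0x04]=0x21, mem[0x17]=0x91, mem[0x0b]=0xd8, mem[0x2b]=0xa3

MEM[0x27,0x04,0x17,0x0b,0x2b] = 4d 21 91 d8 a3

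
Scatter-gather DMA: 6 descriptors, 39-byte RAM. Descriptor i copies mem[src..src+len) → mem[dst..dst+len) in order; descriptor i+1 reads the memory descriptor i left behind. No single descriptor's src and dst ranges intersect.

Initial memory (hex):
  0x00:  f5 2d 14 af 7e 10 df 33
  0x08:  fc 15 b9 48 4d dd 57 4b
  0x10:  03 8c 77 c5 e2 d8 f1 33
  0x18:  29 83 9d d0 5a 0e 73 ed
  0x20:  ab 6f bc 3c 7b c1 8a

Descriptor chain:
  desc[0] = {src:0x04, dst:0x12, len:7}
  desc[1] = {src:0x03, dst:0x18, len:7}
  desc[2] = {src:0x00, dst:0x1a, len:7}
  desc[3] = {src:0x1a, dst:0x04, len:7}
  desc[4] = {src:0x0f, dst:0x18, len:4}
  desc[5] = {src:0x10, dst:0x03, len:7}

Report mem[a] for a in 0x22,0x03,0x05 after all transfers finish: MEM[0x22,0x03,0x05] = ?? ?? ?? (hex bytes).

#0 dst[0x12+7] := {0x7e,0x10,0xdf,0x33,0xfc,0x15,0xb9}
#1 dst[0x18+7] := {0xaf,0x7e,0x10,0xdf,0x33,0xfc,0x15}
#2 dst[0x1a+7] := {0xf5,0x2d,0x14,0xaf,0x7e,0x10,0xdf}
#3 dst[0x04+7] := {0xf5,0x2d,0x14,0xaf,0x7e,0x10,0xdf}
#4 dst[0x18+4] := {0x4b,0x03,0x8c,0x7e}
#5 dst[0x03+7] := {0x03,0x8c,0x7e,0x10,0xdf,0x33,0xfc}
query mem[0x22]=0xbc, mem[0x03]=0x03, mem[0x05]=0x7e

MEM[0x22,0x03,0x05] = bc 03 7e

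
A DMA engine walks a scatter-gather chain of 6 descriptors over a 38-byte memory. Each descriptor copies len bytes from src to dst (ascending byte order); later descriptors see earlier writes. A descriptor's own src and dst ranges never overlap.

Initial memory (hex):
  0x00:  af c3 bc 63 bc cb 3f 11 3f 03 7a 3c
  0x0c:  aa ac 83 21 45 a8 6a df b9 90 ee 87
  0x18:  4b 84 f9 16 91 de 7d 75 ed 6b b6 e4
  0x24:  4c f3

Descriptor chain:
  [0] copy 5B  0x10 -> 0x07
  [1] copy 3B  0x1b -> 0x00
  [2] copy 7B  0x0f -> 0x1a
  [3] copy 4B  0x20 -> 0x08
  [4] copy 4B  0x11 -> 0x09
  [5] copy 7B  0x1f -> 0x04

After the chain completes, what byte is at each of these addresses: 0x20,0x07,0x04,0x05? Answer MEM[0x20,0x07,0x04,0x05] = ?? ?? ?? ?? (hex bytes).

MEM[0x20,0x07,0x04,0x05] = 90 b6 b9 90

  after D0: wrote 5B at 0x07 = 45a86adfb9
  after D1: wrote 3B at 0x00 = 1691de
  after D2: wrote 7B at 0x1a = 2145a86adfb990
  after D3: wrote 4B at 0x08 = 906bb6e4
  after D4: wrote 4B at 0x09 = a86adfb9
  after D5: wrote 7B at 0x04 = b9906bb6e44cf3
query mem[0x20]=0x90, mem[0x07]=0xb6, mem[0x04]=0xb9, mem[0x05]=0x90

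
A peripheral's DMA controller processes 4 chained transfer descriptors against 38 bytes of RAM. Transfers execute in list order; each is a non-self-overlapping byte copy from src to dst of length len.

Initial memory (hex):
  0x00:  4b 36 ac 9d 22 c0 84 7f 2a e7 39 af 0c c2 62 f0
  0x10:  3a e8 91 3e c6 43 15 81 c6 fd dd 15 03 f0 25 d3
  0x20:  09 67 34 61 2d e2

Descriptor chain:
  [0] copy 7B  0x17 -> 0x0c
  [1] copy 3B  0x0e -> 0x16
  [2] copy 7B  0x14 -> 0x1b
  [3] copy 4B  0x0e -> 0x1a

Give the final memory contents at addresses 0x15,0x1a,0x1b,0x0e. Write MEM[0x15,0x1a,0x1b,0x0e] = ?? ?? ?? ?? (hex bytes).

D0: mem[0x0c..0x12] <- [81 c6 fd dd 15 03 f0]
D1: mem[0x16..0x18] <- [fd dd 15]
D2: mem[0x1b..0x21] <- [c6 43 fd dd 15 fd dd]
D3: mem[0x1a..0x1d] <- [fd dd 15 03]
query mem[0x15]=0x43, mem[0x1a]=0xfd, mem[0x1b]=0xdd, mem[0x0e]=0xfd

MEM[0x15,0x1a,0x1b,0x0e] = 43 fd dd fd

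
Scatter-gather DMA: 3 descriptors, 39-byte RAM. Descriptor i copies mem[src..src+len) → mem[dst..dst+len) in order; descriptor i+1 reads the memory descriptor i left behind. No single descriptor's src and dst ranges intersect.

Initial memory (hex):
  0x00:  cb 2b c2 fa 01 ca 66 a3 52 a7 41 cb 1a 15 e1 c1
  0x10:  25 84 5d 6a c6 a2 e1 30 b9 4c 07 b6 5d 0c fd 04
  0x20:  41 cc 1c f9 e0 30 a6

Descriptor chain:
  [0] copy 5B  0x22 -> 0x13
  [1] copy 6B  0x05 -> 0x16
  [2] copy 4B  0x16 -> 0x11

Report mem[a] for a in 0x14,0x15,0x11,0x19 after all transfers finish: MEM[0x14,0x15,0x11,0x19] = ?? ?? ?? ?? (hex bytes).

[0] 0x22->0x13 len=5 : 1c f9 e0 30 a6
[1] 0x05->0x16 len=6 : ca 66 a3 52 a7 41
[2] 0x16->0x11 len=4 : ca 66 a3 52
query mem[0x14]=0x52, mem[0x15]=0xe0, mem[0x11]=0xca, mem[0x19]=0x52

MEM[0x14,0x15,0x11,0x19] = 52 e0 ca 52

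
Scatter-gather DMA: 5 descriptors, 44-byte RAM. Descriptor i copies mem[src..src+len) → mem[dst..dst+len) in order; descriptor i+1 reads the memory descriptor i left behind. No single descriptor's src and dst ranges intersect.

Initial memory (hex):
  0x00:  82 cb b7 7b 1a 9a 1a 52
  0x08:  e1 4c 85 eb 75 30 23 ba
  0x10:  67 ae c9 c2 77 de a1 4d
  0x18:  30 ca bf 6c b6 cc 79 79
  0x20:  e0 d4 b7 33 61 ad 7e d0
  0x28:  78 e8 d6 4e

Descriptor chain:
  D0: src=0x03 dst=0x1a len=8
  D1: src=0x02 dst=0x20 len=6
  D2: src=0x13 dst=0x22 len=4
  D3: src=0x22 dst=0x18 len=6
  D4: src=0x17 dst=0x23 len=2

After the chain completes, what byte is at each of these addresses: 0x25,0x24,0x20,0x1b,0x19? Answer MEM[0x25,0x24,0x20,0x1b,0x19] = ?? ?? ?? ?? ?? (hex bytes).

#0 dst[0x1a+8] := {0x7b,0x1a,0x9a,0x1a,0x52,0xe1,0x4c,0x85}
#1 dst[0x20+6] := {0xb7,0x7b,0x1a,0x9a,0x1a,0x52}
#2 dst[0x22+4] := {0xc2,0x77,0xde,0xa1}
#3 dst[0x18+6] := {0xc2,0x77,0xde,0xa1,0x7e,0xd0}
#4 dst[0x23+2] := {0x4d,0xc2}
query mem[0x25]=0xa1, mem[0x24]=0xc2, mem[0x20]=0xb7, mem[0x1b]=0xa1, mem[0x19]=0x77

MEM[0x25,0x24,0x20,0x1b,0x19] = a1 c2 b7 a1 77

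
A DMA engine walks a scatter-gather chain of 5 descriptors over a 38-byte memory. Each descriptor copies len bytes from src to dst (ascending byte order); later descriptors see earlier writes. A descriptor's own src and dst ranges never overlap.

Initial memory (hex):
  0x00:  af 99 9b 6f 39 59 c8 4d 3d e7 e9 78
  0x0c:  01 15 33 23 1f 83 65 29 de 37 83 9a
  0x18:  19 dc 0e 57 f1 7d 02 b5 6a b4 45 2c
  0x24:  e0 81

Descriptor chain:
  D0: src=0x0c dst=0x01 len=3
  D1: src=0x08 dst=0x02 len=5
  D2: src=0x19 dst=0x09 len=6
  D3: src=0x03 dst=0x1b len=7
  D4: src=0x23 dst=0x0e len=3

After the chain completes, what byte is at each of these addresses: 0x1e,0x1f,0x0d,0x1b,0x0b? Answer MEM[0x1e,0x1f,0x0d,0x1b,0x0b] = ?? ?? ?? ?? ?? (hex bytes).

MEM[0x1e,0x1f,0x0d,0x1b,0x0b] = 01 4d 7d e7 57

  after D0: wrote 3B at 0x01 = 011533
  after D1: wrote 5B at 0x02 = 3de7e97801
  after D2: wrote 6B at 0x09 = dc0e57f17d02
  after D3: wrote 7B at 0x1b = e7e978014d3ddc
  after D4: wrote 3B at 0x0e = 2ce081
query mem[0x1e]=0x01, mem[0x1f]=0x4d, mem[0x0d]=0x7d, mem[0x1b]=0xe7, mem[0x0b]=0x57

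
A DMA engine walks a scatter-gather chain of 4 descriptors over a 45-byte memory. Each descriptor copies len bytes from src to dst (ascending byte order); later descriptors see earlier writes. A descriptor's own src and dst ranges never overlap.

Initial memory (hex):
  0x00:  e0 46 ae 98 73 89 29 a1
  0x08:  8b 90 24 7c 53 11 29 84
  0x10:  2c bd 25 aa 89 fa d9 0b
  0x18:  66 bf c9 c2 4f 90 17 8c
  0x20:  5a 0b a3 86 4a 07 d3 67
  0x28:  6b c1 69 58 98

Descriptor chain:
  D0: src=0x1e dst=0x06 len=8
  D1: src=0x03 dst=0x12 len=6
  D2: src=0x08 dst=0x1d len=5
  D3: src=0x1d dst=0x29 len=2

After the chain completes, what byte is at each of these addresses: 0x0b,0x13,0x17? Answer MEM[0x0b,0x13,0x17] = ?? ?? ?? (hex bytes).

[0] 0x1e->0x06 len=8 : 17 8c 5a 0b a3 86 4a 07
[1] 0x03->0x12 len=6 : 98 73 89 17 8c 5a
[2] 0x08->0x1d len=5 : 5a 0b a3 86 4a
[3] 0x1d->0x29 len=2 : 5a 0b
query mem[0x0b]=0x86, mem[0x13]=0x73, mem[0x17]=0x5a

MEM[0x0b,0x13,0x17] = 86 73 5a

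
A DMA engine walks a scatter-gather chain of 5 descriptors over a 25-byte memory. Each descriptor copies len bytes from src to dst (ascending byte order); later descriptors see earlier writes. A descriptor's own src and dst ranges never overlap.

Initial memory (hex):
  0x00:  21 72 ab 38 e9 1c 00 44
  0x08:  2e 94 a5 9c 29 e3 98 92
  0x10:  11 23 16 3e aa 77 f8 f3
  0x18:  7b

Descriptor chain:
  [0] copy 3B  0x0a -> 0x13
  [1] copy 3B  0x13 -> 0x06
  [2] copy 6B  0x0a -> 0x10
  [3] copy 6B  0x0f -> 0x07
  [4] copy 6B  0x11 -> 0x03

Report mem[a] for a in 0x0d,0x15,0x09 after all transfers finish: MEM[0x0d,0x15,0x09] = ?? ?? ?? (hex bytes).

D0: mem[0x13..0x15] <- [a5 9c 29]
D1: mem[0x06..0x08] <- [a5 9c 29]
D2: mem[0x10..0x15] <- [a5 9c 29 e3 98 92]
D3: mem[0x07..0x0c] <- [92 a5 9c 29 e3 98]
D4: mem[0x03..0x08] <- [9c 29 e3 98 92 f8]
query mem[0x0d]=0xe3, mem[0x15]=0x92, mem[0x09]=0x9c

MEM[0x0d,0x15,0x09] = e3 92 9c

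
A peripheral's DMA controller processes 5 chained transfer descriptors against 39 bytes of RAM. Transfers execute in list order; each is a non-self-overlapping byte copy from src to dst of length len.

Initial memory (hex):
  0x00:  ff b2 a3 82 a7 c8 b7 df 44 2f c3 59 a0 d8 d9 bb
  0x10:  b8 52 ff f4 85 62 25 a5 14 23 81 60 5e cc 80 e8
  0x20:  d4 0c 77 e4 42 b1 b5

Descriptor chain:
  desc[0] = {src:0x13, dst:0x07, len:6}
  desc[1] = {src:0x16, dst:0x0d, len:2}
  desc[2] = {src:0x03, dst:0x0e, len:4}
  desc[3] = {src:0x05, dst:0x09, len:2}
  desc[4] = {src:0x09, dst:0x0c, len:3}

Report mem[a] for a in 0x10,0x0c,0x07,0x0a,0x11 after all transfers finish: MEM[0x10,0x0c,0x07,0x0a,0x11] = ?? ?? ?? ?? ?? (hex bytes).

[0] 0x13->0x07 len=6 : f4 85 62 25 a5 14
[1] 0x16->0x0d len=2 : 25 a5
[2] 0x03->0x0e len=4 : 82 a7 c8 b7
[3] 0x05->0x09 len=2 : c8 b7
[4] 0x09->0x0c len=3 : c8 b7 a5
query mem[0x10]=0xc8, mem[0x0c]=0xc8, mem[0x07]=0xf4, mem[0x0a]=0xb7, mem[0x11]=0xb7

MEM[0x10,0x0c,0x07,0x0a,0x11] = c8 c8 f4 b7 b7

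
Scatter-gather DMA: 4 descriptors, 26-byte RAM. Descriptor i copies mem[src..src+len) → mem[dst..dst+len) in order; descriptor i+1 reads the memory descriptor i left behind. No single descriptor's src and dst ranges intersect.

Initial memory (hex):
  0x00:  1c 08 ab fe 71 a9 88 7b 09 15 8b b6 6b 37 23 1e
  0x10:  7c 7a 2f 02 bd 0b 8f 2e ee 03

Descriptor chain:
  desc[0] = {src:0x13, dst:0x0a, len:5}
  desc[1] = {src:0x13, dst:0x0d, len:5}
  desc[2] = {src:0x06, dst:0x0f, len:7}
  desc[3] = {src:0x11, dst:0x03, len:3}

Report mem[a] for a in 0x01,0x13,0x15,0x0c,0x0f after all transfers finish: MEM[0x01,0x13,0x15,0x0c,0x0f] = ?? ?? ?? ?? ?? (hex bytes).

MEM[0x01,0x13,0x15,0x0c,0x0f] = 08 02 0b 0b 88

[0] 0x13->0x0a len=5 : 02 bd 0b 8f 2e
[1] 0x13->0x0d len=5 : 02 bd 0b 8f 2e
[2] 0x06->0x0f len=7 : 88 7b 09 15 02 bd 0b
[3] 0x11->0x03 len=3 : 09 15 02
query mem[0x01]=0x08, mem[0x13]=0x02, mem[0x15]=0x0b, mem[0x0c]=0x0b, mem[0x0f]=0x88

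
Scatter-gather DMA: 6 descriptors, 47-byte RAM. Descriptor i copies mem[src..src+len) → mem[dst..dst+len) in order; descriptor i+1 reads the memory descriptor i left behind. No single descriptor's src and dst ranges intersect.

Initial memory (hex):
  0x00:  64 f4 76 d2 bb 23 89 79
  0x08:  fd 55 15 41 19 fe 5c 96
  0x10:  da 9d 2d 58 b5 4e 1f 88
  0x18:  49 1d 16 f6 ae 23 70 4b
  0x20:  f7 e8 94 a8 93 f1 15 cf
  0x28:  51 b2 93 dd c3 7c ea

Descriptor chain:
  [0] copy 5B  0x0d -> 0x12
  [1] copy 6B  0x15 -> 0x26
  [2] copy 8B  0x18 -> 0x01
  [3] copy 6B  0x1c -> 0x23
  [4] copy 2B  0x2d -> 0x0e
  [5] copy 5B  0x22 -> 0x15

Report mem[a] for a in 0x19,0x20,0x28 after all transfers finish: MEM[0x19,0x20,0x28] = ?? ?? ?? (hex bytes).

#0 dst[0x12+5] := {0xfe,0x5c,0x96,0xda,0x9d}
#1 dst[0x26+6] := {0xda,0x9d,0x88,0x49,0x1d,0x16}
#2 dst[0x01+8] := {0x49,0x1d,0x16,0xf6,0xae,0x23,0x70,0x4b}
#3 dst[0x23+6] := {0xae,0x23,0x70,0x4b,0xf7,0xe8}
#4 dst[0x0e+2] := {0x7c,0xea}
#5 dst[0x15+5] := {0x94,0xae,0x23,0x70,0x4b}
query mem[0x19]=0x4b, mem[0x20]=0xf7, mem[0x28]=0xe8

MEM[0x19,0x20,0x28] = 4b f7 e8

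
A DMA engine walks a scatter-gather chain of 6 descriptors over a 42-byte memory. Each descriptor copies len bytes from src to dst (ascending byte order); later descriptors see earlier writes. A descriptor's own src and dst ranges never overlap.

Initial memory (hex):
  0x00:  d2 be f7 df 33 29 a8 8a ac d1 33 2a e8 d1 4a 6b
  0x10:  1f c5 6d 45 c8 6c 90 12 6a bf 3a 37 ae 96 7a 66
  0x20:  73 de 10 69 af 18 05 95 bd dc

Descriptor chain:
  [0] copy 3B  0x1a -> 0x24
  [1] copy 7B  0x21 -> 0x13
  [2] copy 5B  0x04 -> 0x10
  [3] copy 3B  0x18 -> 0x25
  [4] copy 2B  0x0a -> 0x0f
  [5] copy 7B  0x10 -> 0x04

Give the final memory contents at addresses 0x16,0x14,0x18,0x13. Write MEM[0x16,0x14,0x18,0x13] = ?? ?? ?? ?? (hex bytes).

MEM[0x16,0x14,0x18,0x13] = 3a ac ae 8a

D0: mem[0x24..0x26] <- [3a 37 ae]
D1: mem[0x13..0x19] <- [de 10 69 3a 37 ae 95]
D2: mem[0x10..0x14] <- [33 29 a8 8a ac]
D3: mem[0x25..0x27] <- [ae 95 3a]
D4: mem[0x0f..0x10] <- [33 2a]
D5: mem[0x04..0x0a] <- [2a 29 a8 8a ac 69 3a]
query mem[0x16]=0x3a, mem[0x14]=0xac, mem[0x18]=0xae, mem[0x13]=0x8a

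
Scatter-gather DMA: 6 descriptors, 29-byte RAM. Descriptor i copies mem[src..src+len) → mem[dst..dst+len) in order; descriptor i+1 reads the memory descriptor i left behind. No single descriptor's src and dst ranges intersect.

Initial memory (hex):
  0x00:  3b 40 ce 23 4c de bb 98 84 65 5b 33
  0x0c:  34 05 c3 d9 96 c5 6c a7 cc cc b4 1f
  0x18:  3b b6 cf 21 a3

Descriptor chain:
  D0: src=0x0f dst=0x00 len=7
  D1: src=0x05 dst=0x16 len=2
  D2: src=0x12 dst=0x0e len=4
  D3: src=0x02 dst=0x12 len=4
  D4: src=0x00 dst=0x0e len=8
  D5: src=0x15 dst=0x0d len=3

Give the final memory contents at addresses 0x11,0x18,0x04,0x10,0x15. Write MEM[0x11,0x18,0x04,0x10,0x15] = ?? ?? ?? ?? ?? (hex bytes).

MEM[0x11,0x18,0x04,0x10,0x15] = 6c 3b a7 c5 98

D0: mem[0x00..0x06] <- [d9 96 c5 6c a7 cc cc]
D1: mem[0x16..0x17] <- [cc cc]
D2: mem[0x0e..0x11] <- [6c a7 cc cc]
D3: mem[0x12..0x15] <- [c5 6c a7 cc]
D4: mem[0x0e..0x15] <- [d9 96 c5 6c a7 cc cc 98]
D5: mem[0x0d..0x0f] <- [98 cc cc]
query mem[0x11]=0x6c, mem[0x18]=0x3b, mem[0x04]=0xa7, mem[0x10]=0xc5, mem[0x15]=0x98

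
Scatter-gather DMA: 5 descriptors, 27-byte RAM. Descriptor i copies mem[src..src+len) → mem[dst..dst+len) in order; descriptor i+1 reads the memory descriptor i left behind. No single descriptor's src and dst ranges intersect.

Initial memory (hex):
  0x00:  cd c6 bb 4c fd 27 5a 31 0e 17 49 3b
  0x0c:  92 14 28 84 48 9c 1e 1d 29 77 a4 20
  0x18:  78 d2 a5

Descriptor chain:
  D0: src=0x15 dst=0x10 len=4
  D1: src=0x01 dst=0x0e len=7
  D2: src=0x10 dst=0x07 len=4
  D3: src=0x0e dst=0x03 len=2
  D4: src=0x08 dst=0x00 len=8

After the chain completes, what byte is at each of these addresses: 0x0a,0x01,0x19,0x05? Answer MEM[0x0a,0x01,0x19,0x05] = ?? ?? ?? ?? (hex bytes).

#0 dst[0x10+4] := {0x77,0xa4,0x20,0x78}
#1 dst[0x0e+7] := {0xc6,0xbb,0x4c,0xfd,0x27,0x5a,0x31}
#2 dst[0x07+4] := {0x4c,0xfd,0x27,0x5a}
#3 dst[0x03+2] := {0xc6,0xbb}
#4 dst[0x00+8] := {0xfd,0x27,0x5a,0x3b,0x92,0x14,0xc6,0xbb}
query mem[0x0a]=0x5a, mem[0x01]=0x27, mem[0x19]=0xd2, mem[0x05]=0x14

MEM[0x0a,0x01,0x19,0x05] = 5a 27 d2 14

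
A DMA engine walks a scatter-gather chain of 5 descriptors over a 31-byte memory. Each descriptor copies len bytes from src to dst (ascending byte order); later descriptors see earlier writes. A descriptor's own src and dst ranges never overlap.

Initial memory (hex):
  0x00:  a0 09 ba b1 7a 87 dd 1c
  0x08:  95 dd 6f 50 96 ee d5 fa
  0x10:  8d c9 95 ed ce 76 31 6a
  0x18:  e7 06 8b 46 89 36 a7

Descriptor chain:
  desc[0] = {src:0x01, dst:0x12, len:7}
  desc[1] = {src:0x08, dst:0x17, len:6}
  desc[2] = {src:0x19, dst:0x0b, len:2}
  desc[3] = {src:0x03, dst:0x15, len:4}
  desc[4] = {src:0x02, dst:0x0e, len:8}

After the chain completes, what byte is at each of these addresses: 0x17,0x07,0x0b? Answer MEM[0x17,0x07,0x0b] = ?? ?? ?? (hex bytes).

#0 dst[0x12+7] := {0x09,0xba,0xb1,0x7a,0x87,0xdd,0x1c}
#1 dst[0x17+6] := {0x95,0xdd,0x6f,0x50,0x96,0xee}
#2 dst[0x0b+2] := {0x6f,0x50}
#3 dst[0x15+4] := {0xb1,0x7a,0x87,0xdd}
#4 dst[0x0e+8] := {0xba,0xb1,0x7a,0x87,0xdd,0x1c,0x95,0xdd}
query mem[0x17]=0x87, mem[0x07]=0x1c, mem[0x0b]=0x6f

MEM[0x17,0x07,0x0b] = 87 1c 6f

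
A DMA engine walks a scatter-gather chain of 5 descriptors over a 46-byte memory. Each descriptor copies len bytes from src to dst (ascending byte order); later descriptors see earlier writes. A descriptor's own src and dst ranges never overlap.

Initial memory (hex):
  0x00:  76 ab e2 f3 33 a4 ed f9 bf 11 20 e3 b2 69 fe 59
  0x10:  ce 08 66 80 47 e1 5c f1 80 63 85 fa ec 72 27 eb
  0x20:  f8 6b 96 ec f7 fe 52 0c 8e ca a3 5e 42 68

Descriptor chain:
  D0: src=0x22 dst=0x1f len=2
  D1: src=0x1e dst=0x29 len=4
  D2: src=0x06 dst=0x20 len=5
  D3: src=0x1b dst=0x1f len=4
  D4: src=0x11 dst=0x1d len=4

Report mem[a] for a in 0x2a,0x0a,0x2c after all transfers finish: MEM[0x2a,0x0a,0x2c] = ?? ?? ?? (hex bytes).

#0 dst[0x1f+2] := {0x96,0xec}
#1 dst[0x29+4] := {0x27,0x96,0xec,0x6b}
#2 dst[0x20+5] := {0xed,0xf9,0xbf,0x11,0x20}
#3 dst[0x1f+4] := {0xfa,0xec,0x72,0x27}
#4 dst[0x1d+4] := {0x08,0x66,0x80,0x47}
query mem[0x2a]=0x96, mem[0x0a]=0x20, mem[0x2c]=0x6b

MEM[0x2a,0x0a,0x2c] = 96 20 6b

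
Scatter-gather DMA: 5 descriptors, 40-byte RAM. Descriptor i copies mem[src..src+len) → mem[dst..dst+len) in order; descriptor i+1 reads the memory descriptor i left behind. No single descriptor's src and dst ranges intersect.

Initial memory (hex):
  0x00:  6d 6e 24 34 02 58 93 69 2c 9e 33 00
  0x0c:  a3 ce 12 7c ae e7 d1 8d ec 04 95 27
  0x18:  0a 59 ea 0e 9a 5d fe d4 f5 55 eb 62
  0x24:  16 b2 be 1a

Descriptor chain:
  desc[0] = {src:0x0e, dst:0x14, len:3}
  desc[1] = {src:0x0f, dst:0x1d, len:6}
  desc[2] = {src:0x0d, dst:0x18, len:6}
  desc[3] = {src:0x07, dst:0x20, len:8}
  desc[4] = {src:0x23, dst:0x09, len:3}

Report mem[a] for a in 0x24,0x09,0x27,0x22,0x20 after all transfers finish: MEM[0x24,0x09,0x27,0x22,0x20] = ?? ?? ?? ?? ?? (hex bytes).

D0: mem[0x14..0x16] <- [12 7c ae]
D1: mem[0x1d..0x22] <- [7c ae e7 d1 8d 12]
D2: mem[0x18..0x1d] <- [ce 12 7c ae e7 d1]
D3: mem[0x20..0x27] <- [69 2c 9e 33 00 a3 ce 12]
D4: mem[0x09..0x0b] <- [33 00 a3]
query mem[0x24]=0x00, mem[0x09]=0x33, mem[0x27]=0x12, mem[0x22]=0x9e, mem[0x20]=0x69

MEM[0x24,0x09,0x27,0x22,0x20] = 00 33 12 9e 69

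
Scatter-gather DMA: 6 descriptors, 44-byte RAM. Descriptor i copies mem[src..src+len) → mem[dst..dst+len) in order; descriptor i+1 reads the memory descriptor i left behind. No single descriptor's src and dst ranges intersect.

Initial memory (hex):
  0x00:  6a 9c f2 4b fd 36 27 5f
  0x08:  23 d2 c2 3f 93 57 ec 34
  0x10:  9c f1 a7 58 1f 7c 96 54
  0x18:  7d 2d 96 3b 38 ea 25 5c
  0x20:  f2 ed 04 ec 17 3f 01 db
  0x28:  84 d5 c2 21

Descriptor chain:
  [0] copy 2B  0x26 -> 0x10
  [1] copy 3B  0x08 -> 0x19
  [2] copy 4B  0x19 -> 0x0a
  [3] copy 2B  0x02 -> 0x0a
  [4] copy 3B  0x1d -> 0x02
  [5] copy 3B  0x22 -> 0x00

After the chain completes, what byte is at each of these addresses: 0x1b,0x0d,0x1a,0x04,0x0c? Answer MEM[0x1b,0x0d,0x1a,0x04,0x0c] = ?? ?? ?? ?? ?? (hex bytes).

MEM[0x1b,0x0d,0x1a,0x04,0x0c] = c2 38 d2 5c c2

[0] 0x26->0x10 len=2 : 01 db
[1] 0x08->0x19 len=3 : 23 d2 c2
[2] 0x19->0x0a len=4 : 23 d2 c2 38
[3] 0x02->0x0a len=2 : f2 4b
[4] 0x1d->0x02 len=3 : ea 25 5c
[5] 0x22->0x00 len=3 : 04 ec 17
query mem[0x1b]=0xc2, mem[0x0d]=0x38, mem[0x1a]=0xd2, mem[0x04]=0x5c, mem[0x0c]=0xc2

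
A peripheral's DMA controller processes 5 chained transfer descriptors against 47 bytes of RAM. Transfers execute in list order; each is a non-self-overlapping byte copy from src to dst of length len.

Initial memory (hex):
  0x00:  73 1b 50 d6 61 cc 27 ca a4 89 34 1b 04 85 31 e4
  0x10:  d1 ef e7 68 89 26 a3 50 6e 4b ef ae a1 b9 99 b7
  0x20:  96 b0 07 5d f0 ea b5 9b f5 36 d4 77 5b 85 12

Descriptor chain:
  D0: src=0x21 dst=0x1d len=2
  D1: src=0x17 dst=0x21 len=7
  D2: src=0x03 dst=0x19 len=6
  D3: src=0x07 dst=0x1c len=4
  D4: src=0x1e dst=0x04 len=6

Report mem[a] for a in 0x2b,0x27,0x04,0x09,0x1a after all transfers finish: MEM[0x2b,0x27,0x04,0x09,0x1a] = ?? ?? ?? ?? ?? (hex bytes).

MEM[0x2b,0x27,0x04,0x09,0x1a] = 77 b0 89 4b 61

#0 dst[0x1d+2] := {0xb0,0x07}
#1 dst[0x21+7] := {0x50,0x6e,0x4b,0xef,0xae,0xa1,0xb0}
#2 dst[0x19+6] := {0xd6,0x61,0xcc,0x27,0xca,0xa4}
#3 dst[0x1c+4] := {0xca,0xa4,0x89,0x34}
#4 dst[0x04+6] := {0x89,0x34,0x96,0x50,0x6e,0x4b}
query mem[0x2b]=0x77, mem[0x27]=0xb0, mem[0x04]=0x89, mem[0x09]=0x4b, mem[0x1a]=0x61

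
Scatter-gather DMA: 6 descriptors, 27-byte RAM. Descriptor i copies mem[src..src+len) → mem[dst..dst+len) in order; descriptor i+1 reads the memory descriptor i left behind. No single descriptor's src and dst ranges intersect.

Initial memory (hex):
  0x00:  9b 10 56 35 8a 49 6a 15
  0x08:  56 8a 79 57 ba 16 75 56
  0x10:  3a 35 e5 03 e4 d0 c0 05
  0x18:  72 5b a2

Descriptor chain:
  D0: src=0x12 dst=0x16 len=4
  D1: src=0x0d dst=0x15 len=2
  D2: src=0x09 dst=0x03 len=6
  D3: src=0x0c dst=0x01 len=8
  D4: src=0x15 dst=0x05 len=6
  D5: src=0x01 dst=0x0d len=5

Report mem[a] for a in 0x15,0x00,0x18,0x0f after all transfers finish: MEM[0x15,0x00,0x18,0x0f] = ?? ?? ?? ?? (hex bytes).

[0] 0x12->0x16 len=4 : e5 03 e4 d0
[1] 0x0d->0x15 len=2 : 16 75
[2] 0x09->0x03 len=6 : 8a 79 57 ba 16 75
[3] 0x0c->0x01 len=8 : ba 16 75 56 3a 35 e5 03
[4] 0x15->0x05 len=6 : 16 75 03 e4 d0 a2
[5] 0x01->0x0d len=5 : ba 16 75 56 16
query mem[0x15]=0x16, mem[0x00]=0x9b, mem[0x18]=0xe4, mem[0x0f]=0x75

MEM[0x15,0x00,0x18,0x0f] = 16 9b e4 75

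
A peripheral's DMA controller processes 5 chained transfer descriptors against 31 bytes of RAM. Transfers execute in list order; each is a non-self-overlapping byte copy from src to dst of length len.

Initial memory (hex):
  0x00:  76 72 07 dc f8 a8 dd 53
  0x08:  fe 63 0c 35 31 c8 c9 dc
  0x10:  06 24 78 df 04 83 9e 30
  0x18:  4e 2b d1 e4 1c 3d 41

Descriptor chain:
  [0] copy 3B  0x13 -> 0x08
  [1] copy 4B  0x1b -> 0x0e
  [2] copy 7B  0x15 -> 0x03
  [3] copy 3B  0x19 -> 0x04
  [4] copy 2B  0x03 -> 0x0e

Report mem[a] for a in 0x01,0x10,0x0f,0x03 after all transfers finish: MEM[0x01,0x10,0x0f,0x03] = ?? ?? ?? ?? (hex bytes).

MEM[0x01,0x10,0x0f,0x03] = 72 3d 2b 83

  after D0: wrote 3B at 0x08 = df0483
  after D1: wrote 4B at 0x0e = e41c3d41
  after D2: wrote 7B at 0x03 = 839e304e2bd1e4
  after D3: wrote 3B at 0x04 = 2bd1e4
  after D4: wrote 2B at 0x0e = 832b
query mem[0x01]=0x72, mem[0x10]=0x3d, mem[0x0f]=0x2b, mem[0x03]=0x83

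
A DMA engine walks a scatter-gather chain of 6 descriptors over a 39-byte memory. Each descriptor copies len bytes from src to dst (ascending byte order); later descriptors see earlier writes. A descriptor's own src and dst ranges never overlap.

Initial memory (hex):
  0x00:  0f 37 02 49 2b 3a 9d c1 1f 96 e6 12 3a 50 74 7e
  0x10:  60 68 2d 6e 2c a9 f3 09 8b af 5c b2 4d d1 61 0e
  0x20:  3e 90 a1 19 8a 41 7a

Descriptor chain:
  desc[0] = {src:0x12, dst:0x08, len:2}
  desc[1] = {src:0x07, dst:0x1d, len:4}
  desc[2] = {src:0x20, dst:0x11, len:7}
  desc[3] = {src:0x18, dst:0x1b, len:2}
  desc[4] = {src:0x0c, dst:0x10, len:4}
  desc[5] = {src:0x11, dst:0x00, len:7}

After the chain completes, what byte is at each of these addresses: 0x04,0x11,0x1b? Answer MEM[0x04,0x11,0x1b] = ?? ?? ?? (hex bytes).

  after D0: wrote 2B at 0x08 = 2d6e
  after D1: wrote 4B at 0x1d = c12d6ee6
  after D2: wrote 7B at 0x11 = e690a1198a417a
  after D3: wrote 2B at 0x1b = 8baf
  after D4: wrote 4B at 0x10 = 3a50747e
  after D5: wrote 7B at 0x00 = 50747e198a417a
query mem[0x04]=0x8a, mem[0x11]=0x50, mem[0x1b]=0x8b

MEM[0x04,0x11,0x1b] = 8a 50 8b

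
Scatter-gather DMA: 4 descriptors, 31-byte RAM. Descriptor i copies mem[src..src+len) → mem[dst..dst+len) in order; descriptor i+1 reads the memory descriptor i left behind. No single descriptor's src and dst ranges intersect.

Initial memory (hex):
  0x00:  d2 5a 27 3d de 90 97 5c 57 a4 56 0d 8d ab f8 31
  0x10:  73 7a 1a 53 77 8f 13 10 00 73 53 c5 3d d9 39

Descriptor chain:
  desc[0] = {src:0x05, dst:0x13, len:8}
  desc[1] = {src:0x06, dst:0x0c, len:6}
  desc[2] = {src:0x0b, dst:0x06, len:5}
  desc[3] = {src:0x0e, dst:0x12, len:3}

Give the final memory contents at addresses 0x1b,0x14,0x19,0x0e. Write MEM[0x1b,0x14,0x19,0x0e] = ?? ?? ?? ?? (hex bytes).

MEM[0x1b,0x14,0x19,0x0e] = c5 56 0d 57

[0] 0x05->0x13 len=8 : 90 97 5c 57 a4 56 0d 8d
[1] 0x06->0x0c len=6 : 97 5c 57 a4 56 0d
[2] 0x0b->0x06 len=5 : 0d 97 5c 57 a4
[3] 0x0e->0x12 len=3 : 57 a4 56
query mem[0x1b]=0xc5, mem[0x14]=0x56, mem[0x19]=0x0d, mem[0x0e]=0x57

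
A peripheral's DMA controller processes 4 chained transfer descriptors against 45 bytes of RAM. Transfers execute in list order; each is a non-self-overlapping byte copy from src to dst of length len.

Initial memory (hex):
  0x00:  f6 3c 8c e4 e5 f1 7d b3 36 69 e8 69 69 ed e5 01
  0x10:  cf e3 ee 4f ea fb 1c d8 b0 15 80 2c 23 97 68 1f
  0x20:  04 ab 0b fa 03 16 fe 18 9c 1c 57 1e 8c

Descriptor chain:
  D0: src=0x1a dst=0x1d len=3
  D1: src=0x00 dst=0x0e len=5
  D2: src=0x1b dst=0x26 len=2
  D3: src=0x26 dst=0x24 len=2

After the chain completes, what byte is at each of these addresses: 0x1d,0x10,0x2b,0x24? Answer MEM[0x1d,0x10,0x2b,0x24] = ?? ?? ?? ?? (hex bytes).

MEM[0x1d,0x10,0x2b,0x24] = 80 8c 1e 2c

[0] 0x1a->0x1d len=3 : 80 2c 23
[1] 0x00->0x0e len=5 : f6 3c 8c e4 e5
[2] 0x1b->0x26 len=2 : 2c 23
[3] 0x26->0x24 len=2 : 2c 23
query mem[0x1d]=0x80, mem[0x10]=0x8c, mem[0x2b]=0x1e, mem[0x24]=0x2c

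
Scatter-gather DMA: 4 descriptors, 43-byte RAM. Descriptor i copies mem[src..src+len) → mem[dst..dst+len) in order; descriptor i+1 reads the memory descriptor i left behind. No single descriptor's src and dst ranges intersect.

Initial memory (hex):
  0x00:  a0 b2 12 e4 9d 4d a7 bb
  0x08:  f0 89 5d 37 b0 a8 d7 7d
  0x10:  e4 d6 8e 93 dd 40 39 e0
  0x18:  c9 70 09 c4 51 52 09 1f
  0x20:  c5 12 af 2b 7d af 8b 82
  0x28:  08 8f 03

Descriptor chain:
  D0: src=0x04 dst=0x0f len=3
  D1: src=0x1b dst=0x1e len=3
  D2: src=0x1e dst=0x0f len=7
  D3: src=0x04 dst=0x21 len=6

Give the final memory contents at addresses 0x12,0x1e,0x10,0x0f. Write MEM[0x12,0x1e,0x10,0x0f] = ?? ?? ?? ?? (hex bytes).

MEM[0x12,0x1e,0x10,0x0f] = 12 c4 51 c4

D0: mem[0x0f..0x11] <- [9d 4d a7]
D1: mem[0x1e..0x20] <- [c4 51 52]
D2: mem[0x0f..0x15] <- [c4 51 52 12 af 2b 7d]
D3: mem[0x21..0x26] <- [9d 4d a7 bb f0 89]
query mem[0x12]=0x12, mem[0x1e]=0xc4, mem[0x10]=0x51, mem[0x0f]=0xc4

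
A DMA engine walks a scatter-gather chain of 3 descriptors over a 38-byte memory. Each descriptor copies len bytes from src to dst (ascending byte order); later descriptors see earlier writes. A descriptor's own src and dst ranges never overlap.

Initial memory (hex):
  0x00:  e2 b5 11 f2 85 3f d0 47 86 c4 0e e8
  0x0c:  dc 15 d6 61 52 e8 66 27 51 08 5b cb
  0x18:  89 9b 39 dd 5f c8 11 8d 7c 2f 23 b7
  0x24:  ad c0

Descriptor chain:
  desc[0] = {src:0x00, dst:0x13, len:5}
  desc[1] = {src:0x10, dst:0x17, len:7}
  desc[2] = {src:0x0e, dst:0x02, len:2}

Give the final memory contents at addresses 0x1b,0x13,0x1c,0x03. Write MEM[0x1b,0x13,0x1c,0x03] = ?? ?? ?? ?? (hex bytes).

  after D0: wrote 5B at 0x13 = e2b511f285
  after D1: wrote 7B at 0x17 = 52e866e2b511f2
  after D2: wrote 2B at 0x02 = d661
query mem[0x1b]=0xb5, mem[0x13]=0xe2, mem[0x1c]=0x11, mem[0x03]=0x61

MEM[0x1b,0x13,0x1c,0x03] = b5 e2 11 61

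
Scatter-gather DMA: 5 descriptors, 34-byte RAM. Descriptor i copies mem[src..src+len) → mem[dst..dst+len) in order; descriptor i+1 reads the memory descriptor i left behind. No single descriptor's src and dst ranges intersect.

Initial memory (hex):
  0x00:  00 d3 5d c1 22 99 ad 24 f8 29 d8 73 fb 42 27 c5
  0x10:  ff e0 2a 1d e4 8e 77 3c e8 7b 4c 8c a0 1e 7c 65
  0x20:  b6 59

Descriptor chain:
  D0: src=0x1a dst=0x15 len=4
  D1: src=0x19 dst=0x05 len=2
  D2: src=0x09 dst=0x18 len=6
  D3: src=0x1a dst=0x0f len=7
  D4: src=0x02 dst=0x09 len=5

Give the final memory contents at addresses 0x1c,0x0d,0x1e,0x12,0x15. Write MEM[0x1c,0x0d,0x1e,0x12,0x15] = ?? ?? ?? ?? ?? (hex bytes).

MEM[0x1c,0x0d,0x1e,0x12,0x15] = 42 4c 7c 27 b6

#0 dst[0x15+4] := {0x4c,0x8c,0xa0,0x1e}
#1 dst[0x05+2] := {0x7b,0x4c}
#2 dst[0x18+6] := {0x29,0xd8,0x73,0xfb,0x42,0x27}
#3 dst[0x0f+7] := {0x73,0xfb,0x42,0x27,0x7c,0x65,0xb6}
#4 dst[0x09+5] := {0x5d,0xc1,0x22,0x7b,0x4c}
query mem[0x1c]=0x42, mem[0x0d]=0x4c, mem[0x1e]=0x7c, mem[0x12]=0x27, mem[0x15]=0xb6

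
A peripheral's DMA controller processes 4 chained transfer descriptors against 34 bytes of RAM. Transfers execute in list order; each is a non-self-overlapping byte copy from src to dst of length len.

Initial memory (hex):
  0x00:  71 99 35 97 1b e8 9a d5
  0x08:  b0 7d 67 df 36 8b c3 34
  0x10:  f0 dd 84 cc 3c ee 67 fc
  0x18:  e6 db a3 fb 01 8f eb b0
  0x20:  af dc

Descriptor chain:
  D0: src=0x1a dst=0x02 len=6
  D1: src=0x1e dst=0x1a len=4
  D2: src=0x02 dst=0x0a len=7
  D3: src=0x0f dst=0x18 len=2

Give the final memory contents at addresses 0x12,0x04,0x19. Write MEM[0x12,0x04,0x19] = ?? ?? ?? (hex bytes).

#0 dst[0x02+6] := {0xa3,0xfb,0x01,0x8f,0xeb,0xb0}
#1 dst[0x1a+4] := {0xeb,0xb0,0xaf,0xdc}
#2 dst[0x0a+7] := {0xa3,0xfb,0x01,0x8f,0xeb,0xb0,0xb0}
#3 dst[0x18+2] := {0xb0,0xb0}
query mem[0x12]=0x84, mem[0x04]=0x01, mem[0x19]=0xb0

MEM[0x12,0x04,0x19] = 84 01 b0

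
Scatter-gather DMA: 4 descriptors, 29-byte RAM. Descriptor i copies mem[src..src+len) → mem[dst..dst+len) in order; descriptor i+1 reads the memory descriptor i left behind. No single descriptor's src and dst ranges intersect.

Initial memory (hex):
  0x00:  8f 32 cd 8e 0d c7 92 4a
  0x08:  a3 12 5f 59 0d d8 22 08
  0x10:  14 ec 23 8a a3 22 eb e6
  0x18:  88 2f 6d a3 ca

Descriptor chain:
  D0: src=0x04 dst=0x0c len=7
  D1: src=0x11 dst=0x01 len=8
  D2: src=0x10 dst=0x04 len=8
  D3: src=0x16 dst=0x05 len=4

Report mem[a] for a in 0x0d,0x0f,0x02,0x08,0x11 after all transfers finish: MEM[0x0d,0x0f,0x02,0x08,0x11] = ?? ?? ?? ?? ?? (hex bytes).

#0 dst[0x0c+7] := {0x0d,0xc7,0x92,0x4a,0xa3,0x12,0x5f}
#1 dst[0x01+8] := {0x12,0x5f,0x8a,0xa3,0x22,0xeb,0xe6,0x88}
#2 dst[0x04+8] := {0xa3,0x12,0x5f,0x8a,0xa3,0x22,0xeb,0xe6}
#3 dst[0x05+4] := {0xeb,0xe6,0x88,0x2f}
query mem[0x0d]=0xc7, mem[0x0f]=0x4a, mem[0x02]=0x5f, mem[0x08]=0x2f, mem[0x11]=0x12

MEM[0x0d,0x0f,0x02,0x08,0x11] = c7 4a 5f 2f 12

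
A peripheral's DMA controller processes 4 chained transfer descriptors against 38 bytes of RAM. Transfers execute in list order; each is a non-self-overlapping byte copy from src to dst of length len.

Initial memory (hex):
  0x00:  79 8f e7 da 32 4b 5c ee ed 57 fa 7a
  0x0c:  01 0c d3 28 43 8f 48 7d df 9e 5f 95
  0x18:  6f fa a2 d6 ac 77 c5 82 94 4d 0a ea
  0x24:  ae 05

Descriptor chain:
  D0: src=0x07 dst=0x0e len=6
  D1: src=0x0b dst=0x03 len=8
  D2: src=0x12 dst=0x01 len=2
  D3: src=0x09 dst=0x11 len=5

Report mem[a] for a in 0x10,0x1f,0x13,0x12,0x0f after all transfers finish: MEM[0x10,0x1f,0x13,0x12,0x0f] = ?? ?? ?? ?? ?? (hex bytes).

#0 dst[0x0e+6] := {0xee,0xed,0x57,0xfa,0x7a,0x01}
#1 dst[0x03+8] := {0x7a,0x01,0x0c,0xee,0xed,0x57,0xfa,0x7a}
#2 dst[0x01+2] := {0x7a,0x01}
#3 dst[0x11+5] := {0xfa,0x7a,0x7a,0x01,0x0c}
query mem[0x10]=0x57, mem[0x1f]=0x82, mem[0x13]=0x7a, mem[0x12]=0x7a, mem[0x0f]=0xed

MEM[0x10,0x1f,0x13,0x12,0x0f] = 57 82 7a 7a ed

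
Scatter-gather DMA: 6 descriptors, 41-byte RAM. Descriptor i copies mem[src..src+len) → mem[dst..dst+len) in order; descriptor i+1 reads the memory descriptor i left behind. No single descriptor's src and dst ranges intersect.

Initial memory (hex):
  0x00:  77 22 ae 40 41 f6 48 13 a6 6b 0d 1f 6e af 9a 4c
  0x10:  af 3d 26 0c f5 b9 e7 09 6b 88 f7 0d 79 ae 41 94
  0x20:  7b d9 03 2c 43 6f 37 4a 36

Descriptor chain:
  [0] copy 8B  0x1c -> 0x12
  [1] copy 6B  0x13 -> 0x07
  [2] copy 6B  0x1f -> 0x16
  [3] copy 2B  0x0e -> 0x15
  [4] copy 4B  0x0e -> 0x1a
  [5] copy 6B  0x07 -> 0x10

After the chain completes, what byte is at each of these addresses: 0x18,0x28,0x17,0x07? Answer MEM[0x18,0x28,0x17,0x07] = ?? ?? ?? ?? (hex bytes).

#0 dst[0x12+8] := {0x79,0xae,0x41,0x94,0x7b,0xd9,0x03,0x2c}
#1 dst[0x07+6] := {0xae,0x41,0x94,0x7b,0xd9,0x03}
#2 dst[0x16+6] := {0x94,0x7b,0xd9,0x03,0x2c,0x43}
#3 dst[0x15+2] := {0x9a,0x4c}
#4 dst[0x1a+4] := {0x9a,0x4c,0xaf,0x3d}
#5 dst[0x10+6] := {0xae,0x41,0x94,0x7b,0xd9,0x03}
query mem[0x18]=0xd9, mem[0x28]=0x36, mem[0x17]=0x7b, mem[0x07]=0xae

MEM[0x18,0x28,0x17,0x07] = d9 36 7b ae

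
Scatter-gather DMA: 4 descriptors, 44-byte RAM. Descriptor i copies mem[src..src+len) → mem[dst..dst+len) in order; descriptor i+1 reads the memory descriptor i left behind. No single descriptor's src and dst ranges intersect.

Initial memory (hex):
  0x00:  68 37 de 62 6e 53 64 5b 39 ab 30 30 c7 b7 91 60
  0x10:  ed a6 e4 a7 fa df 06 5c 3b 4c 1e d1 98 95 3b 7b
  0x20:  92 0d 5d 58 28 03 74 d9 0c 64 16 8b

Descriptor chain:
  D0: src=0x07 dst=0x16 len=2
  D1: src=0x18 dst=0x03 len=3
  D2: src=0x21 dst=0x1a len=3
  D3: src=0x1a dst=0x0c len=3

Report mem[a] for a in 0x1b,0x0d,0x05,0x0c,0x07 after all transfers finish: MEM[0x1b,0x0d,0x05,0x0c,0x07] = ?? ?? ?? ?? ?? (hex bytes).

  after D0: wrote 2B at 0x16 = 5b39
  after D1: wrote 3B at 0x03 = 3b4c1e
  after D2: wrote 3B at 0x1a = 0d5d58
  after D3: wrote 3B at 0x0c = 0d5d58
query mem[0x1b]=0x5d, mem[0x0d]=0x5d, mem[0x05]=0x1e, mem[0x0c]=0x0d, mem[0x07]=0x5b

MEM[0x1b,0x0d,0x05,0x0c,0x07] = 5d 5d 1e 0d 5b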